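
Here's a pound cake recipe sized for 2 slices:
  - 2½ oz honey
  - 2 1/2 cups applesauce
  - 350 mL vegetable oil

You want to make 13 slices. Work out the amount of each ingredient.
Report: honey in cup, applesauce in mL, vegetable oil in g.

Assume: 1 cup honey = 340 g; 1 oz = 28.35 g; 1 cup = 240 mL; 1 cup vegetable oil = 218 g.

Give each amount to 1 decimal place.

Scaling factor: 13/2 = 6.5.
honey: 2.5 oz × 13/2 × 28.35 g/oz ÷ 340 g/cup ≈ 1.4 cup
applesauce: 2.5 cup × 13/2 × 240 mL/cup = 3900.0 mL
vegetable oil: 350 mL × 13/2 ÷ 240 mL/cup × 218 g/cup ≈ 2066.5 g

honey: 1.4 cup; applesauce: 3900.0 mL; vegetable oil: 2066.5 g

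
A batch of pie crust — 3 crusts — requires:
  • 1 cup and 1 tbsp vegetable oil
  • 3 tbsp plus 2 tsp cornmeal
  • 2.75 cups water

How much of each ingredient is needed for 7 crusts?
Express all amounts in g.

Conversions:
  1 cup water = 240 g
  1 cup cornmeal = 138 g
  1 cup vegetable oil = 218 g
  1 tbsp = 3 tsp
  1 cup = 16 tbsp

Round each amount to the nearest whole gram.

vegetable oil: 540 g; cornmeal: 74 g; water: 1540 g

Scaling factor: 7/3.
vegetable oil: (1 cup + 1 tbsp = 1.0625 cup) × 7/3 × 218 g/cup ≈ 540 g
cornmeal: (3 tbsp + 2 tsp = 11/3 tbsp) × 7/3 ÷ 16 tbsp/cup × 138 g/cup ≈ 74 g
water: 2.75 cup × 7/3 × 240 g/cup = 1540 g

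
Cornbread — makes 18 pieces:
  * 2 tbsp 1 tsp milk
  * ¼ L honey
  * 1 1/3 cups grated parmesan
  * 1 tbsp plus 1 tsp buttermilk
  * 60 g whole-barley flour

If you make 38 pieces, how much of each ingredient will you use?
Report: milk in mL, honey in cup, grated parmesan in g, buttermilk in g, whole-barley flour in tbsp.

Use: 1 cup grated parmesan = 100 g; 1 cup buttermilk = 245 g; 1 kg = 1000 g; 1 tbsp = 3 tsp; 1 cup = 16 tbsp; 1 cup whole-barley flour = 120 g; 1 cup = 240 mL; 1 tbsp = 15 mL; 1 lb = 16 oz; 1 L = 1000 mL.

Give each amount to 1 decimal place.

milk: 73.9 mL; honey: 2.2 cup; grated parmesan: 281.5 g; buttermilk: 43.1 g; whole-barley flour: 16.9 tbsp

Scaling factor: 38/18 = 19/9.
milk: (2 tbsp + 1 tsp = 7/3 tbsp) × 19/9 × 15 mL/tbsp ≈ 73.9 mL
honey: 0.25 L × 19/9 × 1000 mL/L ÷ 240 mL/cup ≈ 2.2 cup
grated parmesan: 4/3 cup × 19/9 × 100 g/cup ≈ 281.5 g
buttermilk: (1 tbsp + 1 tsp = 4/3 tbsp) × 19/9 ÷ 16 tbsp/cup × 245 g/cup ≈ 43.1 g
whole-barley flour: 60 g × 19/9 ÷ 120 g/cup × 16 tbsp/cup ≈ 16.9 tbsp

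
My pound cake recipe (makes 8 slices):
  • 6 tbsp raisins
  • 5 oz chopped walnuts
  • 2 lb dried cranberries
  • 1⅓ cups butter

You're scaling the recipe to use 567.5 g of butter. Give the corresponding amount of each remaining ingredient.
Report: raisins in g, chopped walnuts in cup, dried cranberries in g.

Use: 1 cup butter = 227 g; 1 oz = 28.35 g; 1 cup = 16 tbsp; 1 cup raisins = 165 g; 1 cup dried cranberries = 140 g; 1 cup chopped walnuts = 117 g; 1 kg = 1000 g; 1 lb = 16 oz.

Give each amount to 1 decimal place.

The original recipe has 908/3 g of butter, so the scaling factor is 567.5 ÷ 908/3 = 15/8 = 1.875.
raisins: 6 tbsp × 15/8 ÷ 16 tbsp/cup × 165 g/cup ≈ 116.0 g
chopped walnuts: 5 oz × 15/8 × 28.35 g/oz ÷ 117 g/cup ≈ 2.3 cup
dried cranberries: 2 lb × 15/8 × 16 oz/lb × 28.35 g/oz = 1701.0 g

raisins: 116.0 g; chopped walnuts: 2.3 cup; dried cranberries: 1701.0 g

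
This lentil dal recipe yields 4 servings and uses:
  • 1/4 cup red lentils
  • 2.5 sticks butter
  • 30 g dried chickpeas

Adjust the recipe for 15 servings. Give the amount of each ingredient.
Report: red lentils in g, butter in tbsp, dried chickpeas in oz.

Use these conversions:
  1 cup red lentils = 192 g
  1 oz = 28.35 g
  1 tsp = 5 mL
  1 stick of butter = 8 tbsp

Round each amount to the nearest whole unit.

Scaling factor: 15/4 = 3.75.
red lentils: 0.25 cup × 15/4 × 192 g/cup = 180 g
butter: 2.5 stick × 15/4 × 8 tbsp/stick = 75 tbsp
dried chickpeas: 30 g × 15/4 ÷ 28.35 g/oz ≈ 4 oz

red lentils: 180 g; butter: 75 tbsp; dried chickpeas: 4 oz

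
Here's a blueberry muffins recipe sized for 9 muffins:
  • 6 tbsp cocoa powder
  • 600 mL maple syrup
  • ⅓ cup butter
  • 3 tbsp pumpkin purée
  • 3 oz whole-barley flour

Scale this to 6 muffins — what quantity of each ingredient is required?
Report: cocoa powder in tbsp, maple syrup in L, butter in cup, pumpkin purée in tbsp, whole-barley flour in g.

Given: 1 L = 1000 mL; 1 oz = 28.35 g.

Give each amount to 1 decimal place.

cocoa powder: 4.0 tbsp; maple syrup: 0.4 L; butter: 0.2 cup; pumpkin purée: 2.0 tbsp; whole-barley flour: 56.7 g

Scaling factor: 6/9 = 2/3.
cocoa powder: 6 tbsp × 2/3 = 4.0 tbsp
maple syrup: 600 mL × 2/3 ÷ 1000 mL/L = 0.4 L
butter: 1/3 cup × 2/3 ≈ 0.2 cup
pumpkin purée: 3 tbsp × 2/3 = 2.0 tbsp
whole-barley flour: 3 oz × 2/3 × 28.35 g/oz = 56.7 g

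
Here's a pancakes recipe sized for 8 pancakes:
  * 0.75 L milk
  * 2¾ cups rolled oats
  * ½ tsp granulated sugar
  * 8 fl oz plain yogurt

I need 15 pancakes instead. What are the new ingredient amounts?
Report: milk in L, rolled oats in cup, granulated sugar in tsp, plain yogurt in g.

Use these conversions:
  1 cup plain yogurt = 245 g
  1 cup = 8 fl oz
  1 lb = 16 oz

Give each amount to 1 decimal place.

Scaling factor: 15/8 = 1.875.
milk: 0.75 L × 15/8 ≈ 1.4 L
rolled oats: 2.75 cup × 15/8 ≈ 5.2 cup
granulated sugar: 0.5 tsp × 15/8 ≈ 0.9 tsp
plain yogurt: 8 fl oz × 15/8 ÷ 8 fl oz/cup × 245 g/cup ≈ 459.4 g

milk: 1.4 L; rolled oats: 5.2 cup; granulated sugar: 0.9 tsp; plain yogurt: 459.4 g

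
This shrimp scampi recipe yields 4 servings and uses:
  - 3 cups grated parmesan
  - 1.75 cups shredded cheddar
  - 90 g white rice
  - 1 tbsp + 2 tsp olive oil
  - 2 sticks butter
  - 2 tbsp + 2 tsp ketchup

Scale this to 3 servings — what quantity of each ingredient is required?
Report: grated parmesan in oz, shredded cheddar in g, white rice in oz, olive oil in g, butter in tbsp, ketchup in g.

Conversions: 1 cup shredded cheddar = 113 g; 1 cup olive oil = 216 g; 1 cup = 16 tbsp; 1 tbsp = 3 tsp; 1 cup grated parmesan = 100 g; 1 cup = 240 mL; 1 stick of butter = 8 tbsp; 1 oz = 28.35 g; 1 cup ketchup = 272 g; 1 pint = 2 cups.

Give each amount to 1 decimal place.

Scaling factor: 3/4 = 0.75.
grated parmesan: 3 cup × 3/4 × 100 g/cup ÷ 28.35 g/oz ≈ 7.9 oz
shredded cheddar: 1.75 cup × 3/4 × 113 g/cup ≈ 148.3 g
white rice: 90 g × 3/4 ÷ 28.35 g/oz ≈ 2.4 oz
olive oil: (1 tbsp + 2 tsp = 5/3 tbsp) × 3/4 ÷ 16 tbsp/cup × 216 g/cup ≈ 16.9 g
butter: 2 stick × 3/4 × 8 tbsp/stick = 12.0 tbsp
ketchup: (2 tbsp + 2 tsp = 8/3 tbsp) × 3/4 ÷ 16 tbsp/cup × 272 g/cup = 34.0 g

grated parmesan: 7.9 oz; shredded cheddar: 148.3 g; white rice: 2.4 oz; olive oil: 16.9 g; butter: 12.0 tbsp; ketchup: 34.0 g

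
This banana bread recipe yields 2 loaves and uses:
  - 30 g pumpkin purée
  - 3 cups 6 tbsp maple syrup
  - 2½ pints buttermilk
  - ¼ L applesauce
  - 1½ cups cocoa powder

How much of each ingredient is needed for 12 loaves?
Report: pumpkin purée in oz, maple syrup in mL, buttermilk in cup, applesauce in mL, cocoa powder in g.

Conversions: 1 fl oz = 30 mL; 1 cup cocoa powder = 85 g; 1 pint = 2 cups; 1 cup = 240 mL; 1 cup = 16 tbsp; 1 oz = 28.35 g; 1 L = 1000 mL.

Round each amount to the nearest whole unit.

Scaling factor: 12/2 = 6.
pumpkin purée: 30 g × 6 ÷ 28.35 g/oz ≈ 6 oz
maple syrup: (3 cup + 6 tbsp = 3.375 cup) × 6 × 240 mL/cup = 4860 mL
buttermilk: 2.5 pint × 6 × 2 cup/pint = 30 cup
applesauce: 0.25 L × 6 × 1000 mL/L = 1500 mL
cocoa powder: 1.5 cup × 6 × 85 g/cup = 765 g

pumpkin purée: 6 oz; maple syrup: 4860 mL; buttermilk: 30 cup; applesauce: 1500 mL; cocoa powder: 765 g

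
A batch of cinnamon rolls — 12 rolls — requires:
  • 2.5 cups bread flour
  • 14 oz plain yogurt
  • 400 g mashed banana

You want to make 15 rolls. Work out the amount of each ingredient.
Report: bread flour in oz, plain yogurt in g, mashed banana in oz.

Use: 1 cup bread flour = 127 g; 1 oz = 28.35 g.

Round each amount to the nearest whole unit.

Scaling factor: 15/12 = 5/4 = 1.25.
bread flour: 2.5 cup × 5/4 × 127 g/cup ÷ 28.35 g/oz ≈ 14 oz
plain yogurt: 14 oz × 5/4 × 28.35 g/oz ≈ 496 g
mashed banana: 400 g × 5/4 ÷ 28.35 g/oz ≈ 18 oz

bread flour: 14 oz; plain yogurt: 496 g; mashed banana: 18 oz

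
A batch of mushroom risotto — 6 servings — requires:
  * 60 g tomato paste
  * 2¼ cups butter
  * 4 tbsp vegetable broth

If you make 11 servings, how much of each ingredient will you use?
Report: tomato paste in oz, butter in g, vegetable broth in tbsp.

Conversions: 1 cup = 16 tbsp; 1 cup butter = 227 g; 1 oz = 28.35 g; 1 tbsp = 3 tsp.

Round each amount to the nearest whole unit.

Scaling factor: 11/6.
tomato paste: 60 g × 11/6 ÷ 28.35 g/oz ≈ 4 oz
butter: 2.25 cup × 11/6 × 227 g/cup ≈ 936 g
vegetable broth: 4 tbsp × 11/6 ≈ 7 tbsp

tomato paste: 4 oz; butter: 936 g; vegetable broth: 7 tbsp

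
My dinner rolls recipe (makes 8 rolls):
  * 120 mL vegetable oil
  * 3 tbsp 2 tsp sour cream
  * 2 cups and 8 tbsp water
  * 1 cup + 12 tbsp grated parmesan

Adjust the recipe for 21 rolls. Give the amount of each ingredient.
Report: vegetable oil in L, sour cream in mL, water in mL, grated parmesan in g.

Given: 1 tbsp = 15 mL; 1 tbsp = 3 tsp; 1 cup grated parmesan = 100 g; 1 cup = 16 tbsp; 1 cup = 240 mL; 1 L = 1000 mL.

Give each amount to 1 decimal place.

Scaling factor: 21/8 = 2.625.
vegetable oil: 120 mL × 21/8 ÷ 1000 mL/L ≈ 0.3 L
sour cream: (3 tbsp + 2 tsp = 11/3 tbsp) × 21/8 × 15 mL/tbsp ≈ 144.4 mL
water: (2 cup + 8 tbsp = 2.5 cup) × 21/8 × 240 mL/cup = 1575.0 mL
grated parmesan: (1 cup + 12 tbsp = 1.75 cup) × 21/8 × 100 g/cup ≈ 459.4 g

vegetable oil: 0.3 L; sour cream: 144.4 mL; water: 1575.0 mL; grated parmesan: 459.4 g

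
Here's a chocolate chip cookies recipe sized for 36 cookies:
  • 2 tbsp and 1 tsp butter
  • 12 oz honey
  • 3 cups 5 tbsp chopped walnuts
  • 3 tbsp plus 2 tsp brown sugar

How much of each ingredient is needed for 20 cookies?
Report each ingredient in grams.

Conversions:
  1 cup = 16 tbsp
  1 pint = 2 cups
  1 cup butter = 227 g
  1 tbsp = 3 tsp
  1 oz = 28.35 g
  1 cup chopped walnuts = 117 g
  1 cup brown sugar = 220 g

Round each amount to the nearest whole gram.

butter: 18 g; honey: 189 g; chopped walnuts: 215 g; brown sugar: 28 g

Scaling factor: 20/36 = 5/9.
butter: (2 tbsp + 1 tsp = 7/3 tbsp) × 5/9 ÷ 16 tbsp/cup × 227 g/cup ≈ 18 g
honey: 12 oz × 5/9 × 28.35 g/oz = 189 g
chopped walnuts: (3 cup + 5 tbsp = 3.3125 cup) × 5/9 × 117 g/cup ≈ 215 g
brown sugar: (3 tbsp + 2 tsp = 11/3 tbsp) × 5/9 ÷ 16 tbsp/cup × 220 g/cup ≈ 28 g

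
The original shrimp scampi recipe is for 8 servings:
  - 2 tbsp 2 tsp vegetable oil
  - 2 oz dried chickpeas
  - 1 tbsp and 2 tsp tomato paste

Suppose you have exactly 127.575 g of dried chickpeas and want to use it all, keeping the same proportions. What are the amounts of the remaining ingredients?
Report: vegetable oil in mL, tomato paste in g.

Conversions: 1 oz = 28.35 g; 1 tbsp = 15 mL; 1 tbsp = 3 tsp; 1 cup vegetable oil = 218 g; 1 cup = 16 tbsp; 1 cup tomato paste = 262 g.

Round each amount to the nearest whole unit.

vegetable oil: 90 mL; tomato paste: 61 g

The original recipe has 56.7 g of dried chickpeas, so the scaling factor is 127.575 ÷ 56.7 = 9/4 = 2.25.
vegetable oil: (2 tbsp + 2 tsp = 8/3 tbsp) × 9/4 × 15 mL/tbsp = 90 mL
tomato paste: (1 tbsp + 2 tsp = 5/3 tbsp) × 9/4 ÷ 16 tbsp/cup × 262 g/cup ≈ 61 g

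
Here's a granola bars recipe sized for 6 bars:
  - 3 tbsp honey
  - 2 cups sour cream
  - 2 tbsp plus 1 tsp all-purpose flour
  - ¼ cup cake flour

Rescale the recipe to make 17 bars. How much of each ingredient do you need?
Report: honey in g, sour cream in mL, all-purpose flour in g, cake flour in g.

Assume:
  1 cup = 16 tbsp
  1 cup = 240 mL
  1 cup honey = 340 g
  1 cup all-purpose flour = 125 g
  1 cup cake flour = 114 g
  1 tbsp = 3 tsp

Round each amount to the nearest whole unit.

honey: 181 g; sour cream: 1360 mL; all-purpose flour: 52 g; cake flour: 81 g

Scaling factor: 17/6.
honey: 3 tbsp × 17/6 ÷ 16 tbsp/cup × 340 g/cup ≈ 181 g
sour cream: 2 cup × 17/6 × 240 mL/cup = 1360 mL
all-purpose flour: (2 tbsp + 1 tsp = 7/3 tbsp) × 17/6 ÷ 16 tbsp/cup × 125 g/cup ≈ 52 g
cake flour: 0.25 cup × 17/6 × 114 g/cup ≈ 81 g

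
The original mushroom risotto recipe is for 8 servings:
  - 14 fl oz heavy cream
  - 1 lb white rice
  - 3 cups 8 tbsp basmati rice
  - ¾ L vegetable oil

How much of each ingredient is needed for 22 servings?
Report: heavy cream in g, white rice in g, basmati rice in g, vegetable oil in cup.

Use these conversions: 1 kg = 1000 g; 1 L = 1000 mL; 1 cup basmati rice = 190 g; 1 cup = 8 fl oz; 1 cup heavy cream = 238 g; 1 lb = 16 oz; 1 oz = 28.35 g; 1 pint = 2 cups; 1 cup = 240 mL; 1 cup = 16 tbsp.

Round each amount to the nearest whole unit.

heavy cream: 1145 g; white rice: 1247 g; basmati rice: 1829 g; vegetable oil: 9 cup

Scaling factor: 22/8 = 11/4 = 2.75.
heavy cream: 14 fl oz × 11/4 ÷ 8 fl oz/cup × 238 g/cup ≈ 1145 g
white rice: 1 lb × 11/4 × 16 oz/lb × 28.35 g/oz ≈ 1247 g
basmati rice: (3 cup + 8 tbsp = 3.5 cup) × 11/4 × 190 g/cup ≈ 1829 g
vegetable oil: 0.75 L × 11/4 × 1000 mL/L ÷ 240 mL/cup ≈ 9 cup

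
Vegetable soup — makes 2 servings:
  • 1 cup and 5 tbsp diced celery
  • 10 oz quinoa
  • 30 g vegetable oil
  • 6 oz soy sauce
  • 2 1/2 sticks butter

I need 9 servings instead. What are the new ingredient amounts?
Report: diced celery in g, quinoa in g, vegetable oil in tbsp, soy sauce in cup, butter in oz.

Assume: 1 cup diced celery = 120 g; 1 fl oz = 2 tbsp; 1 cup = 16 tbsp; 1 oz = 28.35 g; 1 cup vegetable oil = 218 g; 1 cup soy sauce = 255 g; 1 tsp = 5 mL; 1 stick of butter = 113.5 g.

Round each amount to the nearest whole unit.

diced celery: 709 g; quinoa: 1276 g; vegetable oil: 10 tbsp; soy sauce: 3 cup; butter: 45 oz

Scaling factor: 9/2 = 4.5.
diced celery: (1 cup + 5 tbsp = 1.3125 cup) × 9/2 × 120 g/cup ≈ 709 g
quinoa: 10 oz × 9/2 × 28.35 g/oz ≈ 1276 g
vegetable oil: 30 g × 9/2 ÷ 218 g/cup × 16 tbsp/cup ≈ 10 tbsp
soy sauce: 6 oz × 9/2 × 28.35 g/oz ÷ 255 g/cup ≈ 3 cup
butter: 2.5 stick × 9/2 × 113.5 g/stick ÷ 28.35 g/oz ≈ 45 oz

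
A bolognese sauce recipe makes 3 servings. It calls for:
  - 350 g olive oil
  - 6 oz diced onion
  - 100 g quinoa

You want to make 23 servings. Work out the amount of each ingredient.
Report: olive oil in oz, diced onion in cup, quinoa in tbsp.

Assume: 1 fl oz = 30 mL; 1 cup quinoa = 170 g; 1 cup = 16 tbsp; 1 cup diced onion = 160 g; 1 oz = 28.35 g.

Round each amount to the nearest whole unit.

Scaling factor: 23/3.
olive oil: 350 g × 23/3 ÷ 28.35 g/oz ≈ 95 oz
diced onion: 6 oz × 23/3 × 28.35 g/oz ÷ 160 g/cup ≈ 8 cup
quinoa: 100 g × 23/3 ÷ 170 g/cup × 16 tbsp/cup ≈ 72 tbsp

olive oil: 95 oz; diced onion: 8 cup; quinoa: 72 tbsp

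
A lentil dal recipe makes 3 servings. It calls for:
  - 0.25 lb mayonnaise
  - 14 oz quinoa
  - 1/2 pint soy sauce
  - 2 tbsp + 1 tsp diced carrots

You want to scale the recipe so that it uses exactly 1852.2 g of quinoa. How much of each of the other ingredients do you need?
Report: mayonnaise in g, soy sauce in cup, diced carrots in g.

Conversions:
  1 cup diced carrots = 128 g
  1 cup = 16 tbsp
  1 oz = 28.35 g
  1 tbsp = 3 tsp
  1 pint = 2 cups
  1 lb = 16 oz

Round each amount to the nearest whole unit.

mayonnaise: 529 g; soy sauce: 5 cup; diced carrots: 87 g

The original recipe has 396.9 g of quinoa, so the scaling factor is 1852.2 ÷ 396.9 = 14/3.
mayonnaise: 0.25 lb × 14/3 × 16 oz/lb × 28.35 g/oz ≈ 529 g
soy sauce: 0.5 pint × 14/3 × 2 cup/pint ≈ 5 cup
diced carrots: (2 tbsp + 1 tsp = 7/3 tbsp) × 14/3 ÷ 16 tbsp/cup × 128 g/cup ≈ 87 g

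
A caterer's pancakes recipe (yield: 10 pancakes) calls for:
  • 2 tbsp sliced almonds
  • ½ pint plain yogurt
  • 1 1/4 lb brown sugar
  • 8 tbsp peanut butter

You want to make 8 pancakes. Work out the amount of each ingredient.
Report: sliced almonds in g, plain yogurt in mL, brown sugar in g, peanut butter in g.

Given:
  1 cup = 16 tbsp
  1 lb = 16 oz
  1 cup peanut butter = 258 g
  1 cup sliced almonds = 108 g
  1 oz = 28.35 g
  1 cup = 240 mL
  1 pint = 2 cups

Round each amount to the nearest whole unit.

Scaling factor: 8/10 = 4/5 = 0.8.
sliced almonds: 2 tbsp × 4/5 ÷ 16 tbsp/cup × 108 g/cup ≈ 11 g
plain yogurt: 0.5 pint × 4/5 × 2 cup/pint × 240 mL/cup = 192 mL
brown sugar: 1.25 lb × 4/5 × 16 oz/lb × 28.35 g/oz ≈ 454 g
peanut butter: 8 tbsp × 4/5 ÷ 16 tbsp/cup × 258 g/cup ≈ 103 g

sliced almonds: 11 g; plain yogurt: 192 mL; brown sugar: 454 g; peanut butter: 103 g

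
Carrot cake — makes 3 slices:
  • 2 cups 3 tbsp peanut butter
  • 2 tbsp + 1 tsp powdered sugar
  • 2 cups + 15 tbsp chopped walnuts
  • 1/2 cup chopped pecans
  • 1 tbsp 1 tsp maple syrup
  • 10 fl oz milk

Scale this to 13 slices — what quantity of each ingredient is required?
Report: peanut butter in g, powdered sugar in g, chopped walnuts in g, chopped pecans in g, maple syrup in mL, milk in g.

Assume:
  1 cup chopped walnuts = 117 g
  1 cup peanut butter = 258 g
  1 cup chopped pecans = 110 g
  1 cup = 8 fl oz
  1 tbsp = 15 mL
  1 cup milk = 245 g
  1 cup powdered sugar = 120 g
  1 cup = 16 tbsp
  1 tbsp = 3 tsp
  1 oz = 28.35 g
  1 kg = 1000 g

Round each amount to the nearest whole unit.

peanut butter: 2446 g; powdered sugar: 76 g; chopped walnuts: 1489 g; chopped pecans: 238 g; maple syrup: 87 mL; milk: 1327 g

Scaling factor: 13/3.
peanut butter: (2 cup + 3 tbsp = 2.1875 cup) × 13/3 × 258 g/cup ≈ 2446 g
powdered sugar: (2 tbsp + 1 tsp = 7/3 tbsp) × 13/3 ÷ 16 tbsp/cup × 120 g/cup ≈ 76 g
chopped walnuts: (2 cup + 15 tbsp = 2.9375 cup) × 13/3 × 117 g/cup ≈ 1489 g
chopped pecans: 0.5 cup × 13/3 × 110 g/cup ≈ 238 g
maple syrup: (1 tbsp + 1 tsp = 4/3 tbsp) × 13/3 × 15 mL/tbsp ≈ 87 mL
milk: 10 fl oz × 13/3 ÷ 8 fl oz/cup × 245 g/cup ≈ 1327 g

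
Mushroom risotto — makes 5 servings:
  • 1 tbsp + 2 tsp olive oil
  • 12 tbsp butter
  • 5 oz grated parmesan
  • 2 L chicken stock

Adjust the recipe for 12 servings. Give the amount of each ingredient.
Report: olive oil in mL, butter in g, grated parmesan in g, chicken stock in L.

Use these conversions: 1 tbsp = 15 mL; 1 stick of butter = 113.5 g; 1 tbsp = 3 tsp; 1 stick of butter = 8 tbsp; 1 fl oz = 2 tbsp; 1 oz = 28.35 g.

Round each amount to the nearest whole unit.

Scaling factor: 12/5 = 2.4.
olive oil: (1 tbsp + 2 tsp = 5/3 tbsp) × 12/5 × 15 mL/tbsp = 60 mL
butter: 12 tbsp × 12/5 ÷ 8 tbsp/stick × 113.5 g/stick ≈ 409 g
grated parmesan: 5 oz × 12/5 × 28.35 g/oz ≈ 340 g
chicken stock: 2 L × 12/5 ≈ 5 L

olive oil: 60 mL; butter: 409 g; grated parmesan: 340 g; chicken stock: 5 L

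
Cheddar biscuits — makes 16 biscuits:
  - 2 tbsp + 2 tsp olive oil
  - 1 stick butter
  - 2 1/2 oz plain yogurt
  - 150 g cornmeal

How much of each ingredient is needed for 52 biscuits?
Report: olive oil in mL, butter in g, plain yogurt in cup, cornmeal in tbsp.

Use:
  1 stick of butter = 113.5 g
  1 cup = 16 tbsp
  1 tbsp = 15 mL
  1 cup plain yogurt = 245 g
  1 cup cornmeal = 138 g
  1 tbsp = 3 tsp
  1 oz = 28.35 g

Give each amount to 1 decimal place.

Scaling factor: 52/16 = 13/4 = 3.25.
olive oil: (2 tbsp + 2 tsp = 8/3 tbsp) × 13/4 × 15 mL/tbsp = 130.0 mL
butter: 1 stick × 13/4 × 113.5 g/stick ≈ 368.9 g
plain yogurt: 2.5 oz × 13/4 × 28.35 g/oz ÷ 245 g/cup ≈ 0.9 cup
cornmeal: 150 g × 13/4 ÷ 138 g/cup × 16 tbsp/cup ≈ 56.5 tbsp

olive oil: 130.0 mL; butter: 368.9 g; plain yogurt: 0.9 cup; cornmeal: 56.5 tbsp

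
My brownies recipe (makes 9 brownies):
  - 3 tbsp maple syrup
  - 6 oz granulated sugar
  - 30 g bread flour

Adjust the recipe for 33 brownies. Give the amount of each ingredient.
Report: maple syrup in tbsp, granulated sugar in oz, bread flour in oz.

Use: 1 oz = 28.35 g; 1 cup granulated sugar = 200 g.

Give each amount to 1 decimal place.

Scaling factor: 33/9 = 11/3.
maple syrup: 3 tbsp × 11/3 = 11.0 tbsp
granulated sugar: 6 oz × 11/3 = 22.0 oz
bread flour: 30 g × 11/3 ÷ 28.35 g/oz ≈ 3.9 oz

maple syrup: 11.0 tbsp; granulated sugar: 22.0 oz; bread flour: 3.9 oz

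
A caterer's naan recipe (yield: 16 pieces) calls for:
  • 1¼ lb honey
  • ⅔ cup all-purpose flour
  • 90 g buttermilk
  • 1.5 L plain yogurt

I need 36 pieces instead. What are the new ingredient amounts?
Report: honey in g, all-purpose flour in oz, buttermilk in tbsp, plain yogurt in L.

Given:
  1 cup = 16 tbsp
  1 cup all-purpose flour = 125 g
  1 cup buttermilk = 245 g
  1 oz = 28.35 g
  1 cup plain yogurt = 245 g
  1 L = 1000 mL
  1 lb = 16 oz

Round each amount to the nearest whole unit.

honey: 1276 g; all-purpose flour: 7 oz; buttermilk: 13 tbsp; plain yogurt: 3 L

Scaling factor: 36/16 = 9/4 = 2.25.
honey: 1.25 lb × 9/4 × 16 oz/lb × 28.35 g/oz ≈ 1276 g
all-purpose flour: 2/3 cup × 9/4 × 125 g/cup ÷ 28.35 g/oz ≈ 7 oz
buttermilk: 90 g × 9/4 ÷ 245 g/cup × 16 tbsp/cup ≈ 13 tbsp
plain yogurt: 1.5 L × 9/4 ≈ 3 L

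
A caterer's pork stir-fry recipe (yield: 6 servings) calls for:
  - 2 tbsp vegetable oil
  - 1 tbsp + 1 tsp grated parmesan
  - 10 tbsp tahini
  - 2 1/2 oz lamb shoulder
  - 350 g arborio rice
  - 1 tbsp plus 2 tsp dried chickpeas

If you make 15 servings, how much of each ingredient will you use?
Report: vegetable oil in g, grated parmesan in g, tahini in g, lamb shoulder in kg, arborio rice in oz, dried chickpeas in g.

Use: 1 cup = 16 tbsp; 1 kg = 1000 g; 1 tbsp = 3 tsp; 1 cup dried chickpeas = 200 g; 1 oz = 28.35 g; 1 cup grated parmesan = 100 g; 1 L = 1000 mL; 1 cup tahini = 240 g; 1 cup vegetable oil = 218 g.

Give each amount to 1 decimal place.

Scaling factor: 15/6 = 5/2 = 2.5.
vegetable oil: 2 tbsp × 5/2 ÷ 16 tbsp/cup × 218 g/cup ≈ 68.1 g
grated parmesan: (1 tbsp + 1 tsp = 4/3 tbsp) × 5/2 ÷ 16 tbsp/cup × 100 g/cup ≈ 20.8 g
tahini: 10 tbsp × 5/2 ÷ 16 tbsp/cup × 240 g/cup = 375.0 g
lamb shoulder: 2.5 oz × 5/2 × 28.35 g/oz ÷ 1000 g/kg ≈ 0.2 kg
arborio rice: 350 g × 5/2 ÷ 28.35 g/oz ≈ 30.9 oz
dried chickpeas: (1 tbsp + 2 tsp = 5/3 tbsp) × 5/2 ÷ 16 tbsp/cup × 200 g/cup ≈ 52.1 g

vegetable oil: 68.1 g; grated parmesan: 20.8 g; tahini: 375.0 g; lamb shoulder: 0.2 kg; arborio rice: 30.9 oz; dried chickpeas: 52.1 g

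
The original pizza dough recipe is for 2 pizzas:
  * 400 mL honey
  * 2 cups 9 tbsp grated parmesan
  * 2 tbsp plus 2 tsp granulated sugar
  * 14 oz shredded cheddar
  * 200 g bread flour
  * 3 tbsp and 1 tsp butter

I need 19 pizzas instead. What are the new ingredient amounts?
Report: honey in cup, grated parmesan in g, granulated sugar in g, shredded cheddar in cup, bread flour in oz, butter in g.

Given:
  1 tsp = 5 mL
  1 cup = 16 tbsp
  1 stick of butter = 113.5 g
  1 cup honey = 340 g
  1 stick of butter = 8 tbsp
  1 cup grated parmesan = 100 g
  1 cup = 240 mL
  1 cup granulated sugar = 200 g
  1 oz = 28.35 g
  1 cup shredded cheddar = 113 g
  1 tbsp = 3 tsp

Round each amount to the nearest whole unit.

honey: 16 cup; grated parmesan: 2434 g; granulated sugar: 317 g; shredded cheddar: 33 cup; bread flour: 67 oz; butter: 449 g

Scaling factor: 19/2 = 9.5.
honey: 400 mL × 19/2 ÷ 240 mL/cup ≈ 16 cup
grated parmesan: (2 cup + 9 tbsp = 2.5625 cup) × 19/2 × 100 g/cup ≈ 2434 g
granulated sugar: (2 tbsp + 2 tsp = 8/3 tbsp) × 19/2 ÷ 16 tbsp/cup × 200 g/cup ≈ 317 g
shredded cheddar: 14 oz × 19/2 × 28.35 g/oz ÷ 113 g/cup ≈ 33 cup
bread flour: 200 g × 19/2 ÷ 28.35 g/oz ≈ 67 oz
butter: (3 tbsp + 1 tsp = 10/3 tbsp) × 19/2 ÷ 8 tbsp/stick × 113.5 g/stick ≈ 449 g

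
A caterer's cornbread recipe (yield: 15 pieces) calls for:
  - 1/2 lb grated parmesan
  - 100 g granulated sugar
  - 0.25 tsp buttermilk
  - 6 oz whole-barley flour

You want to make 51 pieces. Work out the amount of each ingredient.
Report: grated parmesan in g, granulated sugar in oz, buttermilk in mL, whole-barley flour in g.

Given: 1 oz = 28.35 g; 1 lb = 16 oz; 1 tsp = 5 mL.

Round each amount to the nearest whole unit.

grated parmesan: 771 g; granulated sugar: 12 oz; buttermilk: 4 mL; whole-barley flour: 578 g

Scaling factor: 51/15 = 17/5 = 3.4.
grated parmesan: 0.5 lb × 17/5 × 16 oz/lb × 28.35 g/oz ≈ 771 g
granulated sugar: 100 g × 17/5 ÷ 28.35 g/oz ≈ 12 oz
buttermilk: 0.25 tsp × 17/5 × 5 mL/tsp ≈ 4 mL
whole-barley flour: 6 oz × 17/5 × 28.35 g/oz ≈ 578 g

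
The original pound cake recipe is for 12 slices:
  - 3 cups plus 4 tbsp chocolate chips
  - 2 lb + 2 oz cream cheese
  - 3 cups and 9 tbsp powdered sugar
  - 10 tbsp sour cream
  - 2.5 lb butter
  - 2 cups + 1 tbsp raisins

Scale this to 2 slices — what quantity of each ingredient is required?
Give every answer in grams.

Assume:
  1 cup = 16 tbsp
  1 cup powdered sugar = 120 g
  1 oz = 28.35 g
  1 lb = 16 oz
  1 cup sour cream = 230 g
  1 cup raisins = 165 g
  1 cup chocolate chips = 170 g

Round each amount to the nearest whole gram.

Scaling factor: 2/12 = 1/6.
chocolate chips: (3 cup + 4 tbsp = 3.25 cup) × 1/6 × 170 g/cup ≈ 92 g
cream cheese: (2 lb + 2 oz = 2.125 lb) × 1/6 × 16 oz/lb × 28.35 g/oz ≈ 161 g
powdered sugar: (3 cup + 9 tbsp = 3.5625 cup) × 1/6 × 120 g/cup ≈ 71 g
sour cream: 10 tbsp × 1/6 ÷ 16 tbsp/cup × 230 g/cup ≈ 24 g
butter: 2.5 lb × 1/6 × 16 oz/lb × 28.35 g/oz = 189 g
raisins: (2 cup + 1 tbsp = 2.0625 cup) × 1/6 × 165 g/cup ≈ 57 g

chocolate chips: 92 g; cream cheese: 161 g; powdered sugar: 71 g; sour cream: 24 g; butter: 189 g; raisins: 57 g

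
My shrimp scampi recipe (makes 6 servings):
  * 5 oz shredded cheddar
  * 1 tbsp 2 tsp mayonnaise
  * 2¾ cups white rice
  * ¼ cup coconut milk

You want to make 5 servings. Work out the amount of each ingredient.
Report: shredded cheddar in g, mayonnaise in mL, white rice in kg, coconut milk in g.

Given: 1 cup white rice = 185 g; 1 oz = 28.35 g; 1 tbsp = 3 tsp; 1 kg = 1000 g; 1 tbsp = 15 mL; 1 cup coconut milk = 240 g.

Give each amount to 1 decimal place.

shredded cheddar: 118.1 g; mayonnaise: 20.8 mL; white rice: 0.4 kg; coconut milk: 50.0 g

Scaling factor: 5/6.
shredded cheddar: 5 oz × 5/6 × 28.35 g/oz ≈ 118.1 g
mayonnaise: (1 tbsp + 2 tsp = 5/3 tbsp) × 5/6 × 15 mL/tbsp ≈ 20.8 mL
white rice: 2.75 cup × 5/6 × 185 g/cup ÷ 1000 g/kg ≈ 0.4 kg
coconut milk: 0.25 cup × 5/6 × 240 g/cup = 50.0 g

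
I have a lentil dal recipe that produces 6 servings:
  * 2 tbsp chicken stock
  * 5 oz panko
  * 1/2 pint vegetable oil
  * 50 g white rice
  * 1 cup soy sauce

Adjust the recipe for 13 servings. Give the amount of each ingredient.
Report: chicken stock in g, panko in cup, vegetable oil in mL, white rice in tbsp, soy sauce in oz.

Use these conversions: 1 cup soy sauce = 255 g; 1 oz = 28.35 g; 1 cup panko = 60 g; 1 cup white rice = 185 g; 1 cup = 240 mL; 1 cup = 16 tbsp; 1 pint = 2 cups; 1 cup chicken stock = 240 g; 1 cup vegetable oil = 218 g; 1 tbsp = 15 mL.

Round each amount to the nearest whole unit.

Scaling factor: 13/6.
chicken stock: 2 tbsp × 13/6 ÷ 16 tbsp/cup × 240 g/cup = 65 g
panko: 5 oz × 13/6 × 28.35 g/oz ÷ 60 g/cup ≈ 5 cup
vegetable oil: 0.5 pint × 13/6 × 2 cup/pint × 240 mL/cup = 520 mL
white rice: 50 g × 13/6 ÷ 185 g/cup × 16 tbsp/cup ≈ 9 tbsp
soy sauce: 1 cup × 13/6 × 255 g/cup ÷ 28.35 g/oz ≈ 19 oz

chicken stock: 65 g; panko: 5 cup; vegetable oil: 520 mL; white rice: 9 tbsp; soy sauce: 19 oz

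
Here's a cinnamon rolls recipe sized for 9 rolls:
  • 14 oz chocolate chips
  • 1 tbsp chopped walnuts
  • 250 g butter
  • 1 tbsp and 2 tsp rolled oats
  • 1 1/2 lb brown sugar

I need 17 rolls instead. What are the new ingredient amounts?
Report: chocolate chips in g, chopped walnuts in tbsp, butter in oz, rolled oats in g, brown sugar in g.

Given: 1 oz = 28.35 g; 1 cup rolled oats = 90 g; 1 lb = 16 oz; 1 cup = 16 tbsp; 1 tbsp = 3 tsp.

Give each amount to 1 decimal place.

Scaling factor: 17/9.
chocolate chips: 14 oz × 17/9 × 28.35 g/oz = 749.7 g
chopped walnuts: 1 tbsp × 17/9 ≈ 1.9 tbsp
butter: 250 g × 17/9 ÷ 28.35 g/oz ≈ 16.7 oz
rolled oats: (1 tbsp + 2 tsp = 5/3 tbsp) × 17/9 ÷ 16 tbsp/cup × 90 g/cup ≈ 17.7 g
brown sugar: 1.5 lb × 17/9 × 16 oz/lb × 28.35 g/oz = 1285.2 g

chocolate chips: 749.7 g; chopped walnuts: 1.9 tbsp; butter: 16.7 oz; rolled oats: 17.7 g; brown sugar: 1285.2 g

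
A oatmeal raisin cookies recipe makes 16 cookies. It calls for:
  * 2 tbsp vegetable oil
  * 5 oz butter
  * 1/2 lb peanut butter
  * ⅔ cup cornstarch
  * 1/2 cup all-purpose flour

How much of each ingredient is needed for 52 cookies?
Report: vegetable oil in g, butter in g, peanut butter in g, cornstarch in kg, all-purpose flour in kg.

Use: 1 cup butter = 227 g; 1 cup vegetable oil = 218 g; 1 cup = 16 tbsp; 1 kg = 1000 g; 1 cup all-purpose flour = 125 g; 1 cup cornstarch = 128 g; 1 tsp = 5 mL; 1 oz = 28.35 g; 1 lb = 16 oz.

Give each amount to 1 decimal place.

Scaling factor: 52/16 = 13/4 = 3.25.
vegetable oil: 2 tbsp × 13/4 ÷ 16 tbsp/cup × 218 g/cup ≈ 88.6 g
butter: 5 oz × 13/4 × 28.35 g/oz ≈ 460.7 g
peanut butter: 0.5 lb × 13/4 × 16 oz/lb × 28.35 g/oz = 737.1 g
cornstarch: 2/3 cup × 13/4 × 128 g/cup ÷ 1000 g/kg ≈ 0.3 kg
all-purpose flour: 0.5 cup × 13/4 × 125 g/cup ÷ 1000 g/kg ≈ 0.2 kg

vegetable oil: 88.6 g; butter: 460.7 g; peanut butter: 737.1 g; cornstarch: 0.3 kg; all-purpose flour: 0.2 kg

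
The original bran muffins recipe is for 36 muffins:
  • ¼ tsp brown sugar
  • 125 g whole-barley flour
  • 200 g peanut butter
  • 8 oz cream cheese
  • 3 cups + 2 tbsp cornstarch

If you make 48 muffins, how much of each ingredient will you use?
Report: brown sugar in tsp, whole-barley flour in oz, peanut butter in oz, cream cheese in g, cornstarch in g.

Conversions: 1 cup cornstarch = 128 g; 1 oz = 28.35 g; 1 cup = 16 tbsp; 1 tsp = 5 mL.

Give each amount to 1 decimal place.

brown sugar: 0.3 tsp; whole-barley flour: 5.9 oz; peanut butter: 9.4 oz; cream cheese: 302.4 g; cornstarch: 533.3 g

Scaling factor: 48/36 = 4/3.
brown sugar: 0.25 tsp × 4/3 ≈ 0.3 tsp
whole-barley flour: 125 g × 4/3 ÷ 28.35 g/oz ≈ 5.9 oz
peanut butter: 200 g × 4/3 ÷ 28.35 g/oz ≈ 9.4 oz
cream cheese: 8 oz × 4/3 × 28.35 g/oz = 302.4 g
cornstarch: (3 cup + 2 tbsp = 3.125 cup) × 4/3 × 128 g/cup ≈ 533.3 g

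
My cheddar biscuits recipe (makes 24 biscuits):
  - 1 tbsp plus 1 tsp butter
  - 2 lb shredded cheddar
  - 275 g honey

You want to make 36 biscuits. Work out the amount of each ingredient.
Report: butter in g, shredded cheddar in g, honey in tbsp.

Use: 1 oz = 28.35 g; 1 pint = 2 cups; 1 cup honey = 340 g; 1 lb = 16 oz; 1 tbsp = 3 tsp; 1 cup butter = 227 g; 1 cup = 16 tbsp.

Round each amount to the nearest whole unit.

Scaling factor: 36/24 = 3/2 = 1.5.
butter: (1 tbsp + 1 tsp = 4/3 tbsp) × 3/2 ÷ 16 tbsp/cup × 227 g/cup ≈ 28 g
shredded cheddar: 2 lb × 3/2 × 16 oz/lb × 28.35 g/oz ≈ 1361 g
honey: 275 g × 3/2 ÷ 340 g/cup × 16 tbsp/cup ≈ 19 tbsp

butter: 28 g; shredded cheddar: 1361 g; honey: 19 tbsp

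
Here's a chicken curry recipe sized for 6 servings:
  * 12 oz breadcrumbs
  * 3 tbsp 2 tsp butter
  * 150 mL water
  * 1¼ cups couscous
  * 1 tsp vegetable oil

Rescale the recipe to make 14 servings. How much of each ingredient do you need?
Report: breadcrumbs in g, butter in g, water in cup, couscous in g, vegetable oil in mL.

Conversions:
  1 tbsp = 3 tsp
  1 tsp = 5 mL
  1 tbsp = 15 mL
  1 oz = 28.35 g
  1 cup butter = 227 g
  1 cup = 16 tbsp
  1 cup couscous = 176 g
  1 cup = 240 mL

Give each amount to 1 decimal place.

Scaling factor: 14/6 = 7/3.
breadcrumbs: 12 oz × 7/3 × 28.35 g/oz = 793.8 g
butter: (3 tbsp + 2 tsp = 11/3 tbsp) × 7/3 ÷ 16 tbsp/cup × 227 g/cup ≈ 121.4 g
water: 150 mL × 7/3 ÷ 240 mL/cup ≈ 1.5 cup
couscous: 1.25 cup × 7/3 × 176 g/cup ≈ 513.3 g
vegetable oil: 1 tsp × 7/3 × 5 mL/tsp ≈ 11.7 mL

breadcrumbs: 793.8 g; butter: 121.4 g; water: 1.5 cup; couscous: 513.3 g; vegetable oil: 11.7 mL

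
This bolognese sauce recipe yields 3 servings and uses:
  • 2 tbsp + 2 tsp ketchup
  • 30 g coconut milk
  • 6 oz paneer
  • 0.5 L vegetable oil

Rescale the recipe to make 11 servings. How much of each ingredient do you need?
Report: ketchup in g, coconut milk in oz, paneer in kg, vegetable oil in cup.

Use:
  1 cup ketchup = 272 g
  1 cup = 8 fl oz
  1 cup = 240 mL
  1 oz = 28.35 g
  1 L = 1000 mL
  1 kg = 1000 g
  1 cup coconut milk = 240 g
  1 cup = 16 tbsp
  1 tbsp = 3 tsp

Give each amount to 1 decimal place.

ketchup: 166.2 g; coconut milk: 3.9 oz; paneer: 0.6 kg; vegetable oil: 7.6 cup

Scaling factor: 11/3.
ketchup: (2 tbsp + 2 tsp = 8/3 tbsp) × 11/3 ÷ 16 tbsp/cup × 272 g/cup ≈ 166.2 g
coconut milk: 30 g × 11/3 ÷ 28.35 g/oz ≈ 3.9 oz
paneer: 6 oz × 11/3 × 28.35 g/oz ÷ 1000 g/kg ≈ 0.6 kg
vegetable oil: 0.5 L × 11/3 × 1000 mL/L ÷ 240 mL/cup ≈ 7.6 cup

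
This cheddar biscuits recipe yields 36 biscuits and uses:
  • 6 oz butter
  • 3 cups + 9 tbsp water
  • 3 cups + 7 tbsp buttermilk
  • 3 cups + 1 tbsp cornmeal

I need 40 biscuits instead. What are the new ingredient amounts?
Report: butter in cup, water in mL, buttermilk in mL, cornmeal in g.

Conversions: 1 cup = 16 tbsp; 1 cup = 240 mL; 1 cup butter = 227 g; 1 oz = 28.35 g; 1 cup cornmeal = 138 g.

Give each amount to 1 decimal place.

Scaling factor: 40/36 = 10/9.
butter: 6 oz × 10/9 × 28.35 g/oz ÷ 227 g/cup ≈ 0.8 cup
water: (3 cup + 9 tbsp = 3.5625 cup) × 10/9 × 240 mL/cup = 950.0 mL
buttermilk: (3 cup + 7 tbsp = 3.4375 cup) × 10/9 × 240 mL/cup ≈ 916.7 mL
cornmeal: (3 cup + 1 tbsp = 3.0625 cup) × 10/9 × 138 g/cup ≈ 469.6 g

butter: 0.8 cup; water: 950.0 mL; buttermilk: 916.7 mL; cornmeal: 469.6 g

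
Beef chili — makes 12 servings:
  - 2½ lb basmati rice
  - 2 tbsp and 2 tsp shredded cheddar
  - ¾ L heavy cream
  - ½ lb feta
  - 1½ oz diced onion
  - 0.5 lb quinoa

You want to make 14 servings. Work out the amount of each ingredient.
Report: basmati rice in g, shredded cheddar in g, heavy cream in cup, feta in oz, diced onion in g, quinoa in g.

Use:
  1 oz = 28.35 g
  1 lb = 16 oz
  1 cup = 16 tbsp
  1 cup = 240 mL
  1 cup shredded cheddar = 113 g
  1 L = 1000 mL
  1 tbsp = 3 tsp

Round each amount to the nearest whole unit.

Scaling factor: 14/12 = 7/6.
basmati rice: 2.5 lb × 7/6 × 16 oz/lb × 28.35 g/oz = 1323 g
shredded cheddar: (2 tbsp + 2 tsp = 8/3 tbsp) × 7/6 ÷ 16 tbsp/cup × 113 g/cup ≈ 22 g
heavy cream: 0.75 L × 7/6 × 1000 mL/L ÷ 240 mL/cup ≈ 4 cup
feta: 0.5 lb × 7/6 × 16 oz/lb ≈ 9 oz
diced onion: 1.5 oz × 7/6 × 28.35 g/oz ≈ 50 g
quinoa: 0.5 lb × 7/6 × 16 oz/lb × 28.35 g/oz ≈ 265 g

basmati rice: 1323 g; shredded cheddar: 22 g; heavy cream: 4 cup; feta: 9 oz; diced onion: 50 g; quinoa: 265 g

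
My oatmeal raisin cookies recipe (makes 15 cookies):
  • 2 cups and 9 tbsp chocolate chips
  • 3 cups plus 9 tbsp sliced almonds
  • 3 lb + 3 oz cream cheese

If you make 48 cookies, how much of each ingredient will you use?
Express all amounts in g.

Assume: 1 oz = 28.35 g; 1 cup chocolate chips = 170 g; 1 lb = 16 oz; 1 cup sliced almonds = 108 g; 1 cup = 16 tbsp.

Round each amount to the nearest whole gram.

Scaling factor: 48/15 = 16/5 = 3.2.
chocolate chips: (2 cup + 9 tbsp = 2.5625 cup) × 16/5 × 170 g/cup = 1394 g
sliced almonds: (3 cup + 9 tbsp = 3.5625 cup) × 16/5 × 108 g/cup ≈ 1231 g
cream cheese: (3 lb + 3 oz = 3.1875 lb) × 16/5 × 16 oz/lb × 28.35 g/oz ≈ 4627 g

chocolate chips: 1394 g; sliced almonds: 1231 g; cream cheese: 4627 g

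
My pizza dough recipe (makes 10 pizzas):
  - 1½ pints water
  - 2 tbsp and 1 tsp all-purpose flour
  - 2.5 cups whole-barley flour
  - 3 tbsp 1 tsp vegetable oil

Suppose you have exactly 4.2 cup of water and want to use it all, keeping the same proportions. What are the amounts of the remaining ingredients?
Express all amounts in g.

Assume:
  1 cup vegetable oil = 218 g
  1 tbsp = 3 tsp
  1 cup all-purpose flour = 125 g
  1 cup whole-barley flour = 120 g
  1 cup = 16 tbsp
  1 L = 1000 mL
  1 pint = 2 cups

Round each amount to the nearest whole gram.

The original recipe has 3 cup of water, so the scaling factor is 4.2 ÷ 3 = 7/5 = 1.4.
all-purpose flour: (2 tbsp + 1 tsp = 7/3 tbsp) × 7/5 ÷ 16 tbsp/cup × 125 g/cup ≈ 26 g
whole-barley flour: 2.5 cup × 7/5 × 120 g/cup = 420 g
vegetable oil: (3 tbsp + 1 tsp = 10/3 tbsp) × 7/5 ÷ 16 tbsp/cup × 218 g/cup ≈ 64 g

all-purpose flour: 26 g; whole-barley flour: 420 g; vegetable oil: 64 g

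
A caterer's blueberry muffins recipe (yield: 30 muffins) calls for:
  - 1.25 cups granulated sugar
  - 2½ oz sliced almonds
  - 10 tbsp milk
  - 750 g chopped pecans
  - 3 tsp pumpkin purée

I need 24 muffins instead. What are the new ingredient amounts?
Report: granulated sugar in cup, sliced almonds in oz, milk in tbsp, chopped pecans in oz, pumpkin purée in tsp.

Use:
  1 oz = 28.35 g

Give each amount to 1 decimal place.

granulated sugar: 1.0 cup; sliced almonds: 2.0 oz; milk: 8.0 tbsp; chopped pecans: 21.2 oz; pumpkin purée: 2.4 tsp

Scaling factor: 24/30 = 4/5 = 0.8.
granulated sugar: 1.25 cup × 4/5 = 1.0 cup
sliced almonds: 2.5 oz × 4/5 = 2.0 oz
milk: 10 tbsp × 4/5 = 8.0 tbsp
chopped pecans: 750 g × 4/5 ÷ 28.35 g/oz ≈ 21.2 oz
pumpkin purée: 3 tsp × 4/5 = 2.4 tsp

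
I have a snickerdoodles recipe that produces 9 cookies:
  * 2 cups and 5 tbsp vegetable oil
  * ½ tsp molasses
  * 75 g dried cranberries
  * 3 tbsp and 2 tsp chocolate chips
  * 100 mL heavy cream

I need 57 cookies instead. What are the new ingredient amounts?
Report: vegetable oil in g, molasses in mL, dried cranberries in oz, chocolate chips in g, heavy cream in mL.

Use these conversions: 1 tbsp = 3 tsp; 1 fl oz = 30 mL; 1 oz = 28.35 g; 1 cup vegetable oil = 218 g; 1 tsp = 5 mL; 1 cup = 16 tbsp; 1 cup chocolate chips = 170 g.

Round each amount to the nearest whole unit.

vegetable oil: 3193 g; molasses: 16 mL; dried cranberries: 17 oz; chocolate chips: 247 g; heavy cream: 633 mL

Scaling factor: 57/9 = 19/3.
vegetable oil: (2 cup + 5 tbsp = 2.3125 cup) × 19/3 × 218 g/cup ≈ 3193 g
molasses: 0.5 tsp × 19/3 × 5 mL/tsp ≈ 16 mL
dried cranberries: 75 g × 19/3 ÷ 28.35 g/oz ≈ 17 oz
chocolate chips: (3 tbsp + 2 tsp = 11/3 tbsp) × 19/3 ÷ 16 tbsp/cup × 170 g/cup ≈ 247 g
heavy cream: 100 mL × 19/3 ≈ 633 mL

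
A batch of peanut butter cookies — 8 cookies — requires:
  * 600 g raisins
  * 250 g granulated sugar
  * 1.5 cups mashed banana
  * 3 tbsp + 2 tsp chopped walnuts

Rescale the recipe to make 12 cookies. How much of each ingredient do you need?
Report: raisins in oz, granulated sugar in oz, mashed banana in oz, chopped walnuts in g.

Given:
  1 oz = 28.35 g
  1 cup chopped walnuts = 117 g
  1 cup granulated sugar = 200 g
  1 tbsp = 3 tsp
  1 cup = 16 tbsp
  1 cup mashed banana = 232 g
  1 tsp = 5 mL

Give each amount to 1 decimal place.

raisins: 31.7 oz; granulated sugar: 13.2 oz; mashed banana: 18.4 oz; chopped walnuts: 40.2 g

Scaling factor: 12/8 = 3/2 = 1.5.
raisins: 600 g × 3/2 ÷ 28.35 g/oz ≈ 31.7 oz
granulated sugar: 250 g × 3/2 ÷ 28.35 g/oz ≈ 13.2 oz
mashed banana: 1.5 cup × 3/2 × 232 g/cup ÷ 28.35 g/oz ≈ 18.4 oz
chopped walnuts: (3 tbsp + 2 tsp = 11/3 tbsp) × 3/2 ÷ 16 tbsp/cup × 117 g/cup ≈ 40.2 g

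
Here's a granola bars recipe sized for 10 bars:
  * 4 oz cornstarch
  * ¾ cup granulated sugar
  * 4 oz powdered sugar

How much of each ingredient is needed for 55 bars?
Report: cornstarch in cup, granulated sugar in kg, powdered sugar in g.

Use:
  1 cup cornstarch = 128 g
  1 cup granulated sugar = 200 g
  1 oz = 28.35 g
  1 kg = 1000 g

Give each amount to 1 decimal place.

cornstarch: 4.9 cup; granulated sugar: 0.8 kg; powdered sugar: 623.7 g

Scaling factor: 55/10 = 11/2 = 5.5.
cornstarch: 4 oz × 11/2 × 28.35 g/oz ÷ 128 g/cup ≈ 4.9 cup
granulated sugar: 0.75 cup × 11/2 × 200 g/cup ÷ 1000 g/kg ≈ 0.8 kg
powdered sugar: 4 oz × 11/2 × 28.35 g/oz = 623.7 g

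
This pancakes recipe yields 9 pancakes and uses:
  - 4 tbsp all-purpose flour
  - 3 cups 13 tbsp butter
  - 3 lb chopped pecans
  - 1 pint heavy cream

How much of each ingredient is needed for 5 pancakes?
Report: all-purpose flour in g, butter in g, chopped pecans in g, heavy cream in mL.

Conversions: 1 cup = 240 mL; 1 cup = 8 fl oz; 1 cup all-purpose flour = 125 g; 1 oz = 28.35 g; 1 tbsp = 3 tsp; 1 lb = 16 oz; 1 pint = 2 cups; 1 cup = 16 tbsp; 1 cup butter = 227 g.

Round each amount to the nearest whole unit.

all-purpose flour: 17 g; butter: 481 g; chopped pecans: 756 g; heavy cream: 267 mL

Scaling factor: 5/9.
all-purpose flour: 4 tbsp × 5/9 ÷ 16 tbsp/cup × 125 g/cup ≈ 17 g
butter: (3 cup + 13 tbsp = 3.8125 cup) × 5/9 × 227 g/cup ≈ 481 g
chopped pecans: 3 lb × 5/9 × 16 oz/lb × 28.35 g/oz = 756 g
heavy cream: 1 pint × 5/9 × 2 cup/pint × 240 mL/cup ≈ 267 mL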